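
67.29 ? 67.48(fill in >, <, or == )<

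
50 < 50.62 True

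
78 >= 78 True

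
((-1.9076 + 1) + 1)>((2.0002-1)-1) True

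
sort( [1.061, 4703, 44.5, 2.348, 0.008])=[0.008, 1.061, 2.348, 44.5, 4703]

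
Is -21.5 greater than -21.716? Yes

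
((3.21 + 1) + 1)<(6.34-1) True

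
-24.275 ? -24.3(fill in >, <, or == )>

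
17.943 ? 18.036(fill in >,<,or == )<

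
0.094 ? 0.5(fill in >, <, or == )<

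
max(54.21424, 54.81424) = 54.81424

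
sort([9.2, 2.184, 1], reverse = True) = [9.2, 2.184, 1]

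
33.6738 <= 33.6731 False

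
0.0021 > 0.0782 False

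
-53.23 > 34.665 False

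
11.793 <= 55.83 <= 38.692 False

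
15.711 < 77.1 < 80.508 True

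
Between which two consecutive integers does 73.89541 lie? 73 and 74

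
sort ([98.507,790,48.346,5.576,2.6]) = [2.6,5.576,48.346,98.507,790]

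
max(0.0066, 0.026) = 0.026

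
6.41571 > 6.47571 False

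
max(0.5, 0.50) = 0.50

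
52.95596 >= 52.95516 True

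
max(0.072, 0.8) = 0.8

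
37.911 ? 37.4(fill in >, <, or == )>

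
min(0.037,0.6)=0.037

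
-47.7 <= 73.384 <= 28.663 False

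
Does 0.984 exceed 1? No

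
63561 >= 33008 True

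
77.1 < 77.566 True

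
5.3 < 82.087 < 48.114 False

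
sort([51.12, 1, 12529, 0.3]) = [0.3, 1, 51.12, 12529]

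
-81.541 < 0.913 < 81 True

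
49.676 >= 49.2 True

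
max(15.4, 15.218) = 15.4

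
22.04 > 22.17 False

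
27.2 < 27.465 True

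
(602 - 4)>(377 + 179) True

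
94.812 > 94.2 True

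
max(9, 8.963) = 9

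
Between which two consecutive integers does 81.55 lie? 81 and 82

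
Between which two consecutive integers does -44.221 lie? -45 and -44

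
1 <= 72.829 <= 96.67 True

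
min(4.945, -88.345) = -88.345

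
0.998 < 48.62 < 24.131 False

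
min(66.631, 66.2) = 66.2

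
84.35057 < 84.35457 True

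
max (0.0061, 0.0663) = 0.0663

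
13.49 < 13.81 True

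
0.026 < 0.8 True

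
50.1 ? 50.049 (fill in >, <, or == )>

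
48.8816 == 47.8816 False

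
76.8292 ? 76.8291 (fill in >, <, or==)>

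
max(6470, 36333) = 36333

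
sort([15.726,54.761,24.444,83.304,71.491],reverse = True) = [83.304,71.491,54.761,24.444,15.726]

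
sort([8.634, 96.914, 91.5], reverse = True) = [96.914, 91.5, 8.634]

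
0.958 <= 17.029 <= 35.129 True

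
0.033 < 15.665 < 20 True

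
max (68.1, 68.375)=68.375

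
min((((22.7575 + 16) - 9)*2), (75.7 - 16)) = 59.515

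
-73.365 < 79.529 True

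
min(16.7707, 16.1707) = 16.1707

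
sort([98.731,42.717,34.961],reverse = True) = [98.731,42.717,34.961]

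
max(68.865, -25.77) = 68.865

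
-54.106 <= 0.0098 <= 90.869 True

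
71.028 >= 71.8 False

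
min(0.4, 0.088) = 0.088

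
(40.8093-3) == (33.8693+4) False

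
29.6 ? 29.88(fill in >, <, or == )<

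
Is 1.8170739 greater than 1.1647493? Yes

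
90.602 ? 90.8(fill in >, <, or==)<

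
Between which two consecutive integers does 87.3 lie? 87 and 88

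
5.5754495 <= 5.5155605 False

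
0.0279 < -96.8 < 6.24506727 False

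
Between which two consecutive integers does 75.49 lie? 75 and 76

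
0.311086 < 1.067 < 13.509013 True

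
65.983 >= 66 False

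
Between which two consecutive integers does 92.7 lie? 92 and 93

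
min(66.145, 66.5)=66.145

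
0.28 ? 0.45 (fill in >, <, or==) <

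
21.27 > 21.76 False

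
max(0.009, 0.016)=0.016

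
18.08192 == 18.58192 False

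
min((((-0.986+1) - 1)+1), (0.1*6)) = 0.014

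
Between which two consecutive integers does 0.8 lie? 0 and 1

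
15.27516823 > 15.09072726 True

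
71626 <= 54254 False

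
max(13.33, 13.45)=13.45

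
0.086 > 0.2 False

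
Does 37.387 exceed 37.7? No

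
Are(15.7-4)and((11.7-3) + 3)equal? Yes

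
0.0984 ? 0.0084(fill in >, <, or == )>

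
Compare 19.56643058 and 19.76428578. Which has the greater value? 19.76428578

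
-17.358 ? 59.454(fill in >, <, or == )<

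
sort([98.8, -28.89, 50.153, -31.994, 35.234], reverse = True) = [98.8, 50.153, 35.234, -28.89, -31.994]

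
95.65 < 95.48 False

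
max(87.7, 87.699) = 87.7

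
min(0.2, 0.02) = 0.02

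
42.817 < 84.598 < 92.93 True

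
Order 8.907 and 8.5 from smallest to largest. 8.5, 8.907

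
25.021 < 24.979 False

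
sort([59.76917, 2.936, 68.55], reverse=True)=[68.55, 59.76917, 2.936]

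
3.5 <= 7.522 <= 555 True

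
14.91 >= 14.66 True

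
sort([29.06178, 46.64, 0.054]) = [0.054, 29.06178, 46.64]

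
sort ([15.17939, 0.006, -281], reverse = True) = [15.17939, 0.006, -281]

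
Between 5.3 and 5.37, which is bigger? 5.37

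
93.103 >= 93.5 False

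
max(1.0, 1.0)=1.0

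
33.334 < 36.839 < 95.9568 True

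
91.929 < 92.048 True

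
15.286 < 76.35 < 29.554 False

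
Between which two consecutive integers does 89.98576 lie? 89 and 90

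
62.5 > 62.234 True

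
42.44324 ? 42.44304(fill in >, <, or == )>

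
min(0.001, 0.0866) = 0.001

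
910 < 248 False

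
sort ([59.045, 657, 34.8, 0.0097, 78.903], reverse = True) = [657, 78.903, 59.045, 34.8, 0.0097]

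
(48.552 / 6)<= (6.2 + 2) True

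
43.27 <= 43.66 True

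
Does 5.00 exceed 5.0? No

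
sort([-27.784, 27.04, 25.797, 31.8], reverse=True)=[31.8, 27.04, 25.797, -27.784]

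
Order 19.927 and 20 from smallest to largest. 19.927, 20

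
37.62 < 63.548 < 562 True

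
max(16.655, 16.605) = 16.655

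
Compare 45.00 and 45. They are equal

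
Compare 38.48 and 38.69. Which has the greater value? 38.69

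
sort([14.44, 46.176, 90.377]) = [14.44, 46.176, 90.377]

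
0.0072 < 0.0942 True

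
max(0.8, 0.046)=0.8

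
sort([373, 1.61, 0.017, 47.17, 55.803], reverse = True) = [373, 55.803, 47.17, 1.61, 0.017]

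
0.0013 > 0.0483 False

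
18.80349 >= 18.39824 True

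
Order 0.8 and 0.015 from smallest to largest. 0.015, 0.8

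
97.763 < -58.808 False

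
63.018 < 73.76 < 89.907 True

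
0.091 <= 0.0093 False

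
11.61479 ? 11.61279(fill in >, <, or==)>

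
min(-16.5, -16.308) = -16.5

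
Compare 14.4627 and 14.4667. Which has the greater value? 14.4667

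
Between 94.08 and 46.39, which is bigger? 94.08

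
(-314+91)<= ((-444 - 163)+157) False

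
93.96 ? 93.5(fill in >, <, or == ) >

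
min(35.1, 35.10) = 35.1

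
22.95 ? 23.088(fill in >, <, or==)<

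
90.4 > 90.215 True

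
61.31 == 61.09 False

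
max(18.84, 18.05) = 18.84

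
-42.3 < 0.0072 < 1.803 True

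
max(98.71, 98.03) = 98.71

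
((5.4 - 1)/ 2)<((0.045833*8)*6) False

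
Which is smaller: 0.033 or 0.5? 0.033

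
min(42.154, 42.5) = 42.154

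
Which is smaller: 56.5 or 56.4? 56.4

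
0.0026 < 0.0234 True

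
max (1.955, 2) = 2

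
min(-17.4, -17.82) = -17.82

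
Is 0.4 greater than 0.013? Yes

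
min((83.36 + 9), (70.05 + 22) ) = 92.05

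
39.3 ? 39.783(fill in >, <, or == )<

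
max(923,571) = 923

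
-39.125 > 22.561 False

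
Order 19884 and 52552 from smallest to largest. 19884, 52552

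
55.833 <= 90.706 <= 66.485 False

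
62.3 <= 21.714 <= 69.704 False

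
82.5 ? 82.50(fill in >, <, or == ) ==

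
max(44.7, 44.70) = 44.70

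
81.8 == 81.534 False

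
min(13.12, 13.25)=13.12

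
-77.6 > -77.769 True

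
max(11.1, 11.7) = 11.7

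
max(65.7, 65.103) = 65.7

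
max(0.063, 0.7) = 0.7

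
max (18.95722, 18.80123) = 18.95722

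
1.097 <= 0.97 False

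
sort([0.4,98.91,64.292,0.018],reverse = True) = [98.91,64.292,0.4,0.018]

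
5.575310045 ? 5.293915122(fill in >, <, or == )>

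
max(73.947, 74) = 74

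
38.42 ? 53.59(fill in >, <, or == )<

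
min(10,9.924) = 9.924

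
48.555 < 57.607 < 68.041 True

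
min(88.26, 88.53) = 88.26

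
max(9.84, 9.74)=9.84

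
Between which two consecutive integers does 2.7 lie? 2 and 3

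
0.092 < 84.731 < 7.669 False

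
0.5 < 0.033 False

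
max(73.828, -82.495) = 73.828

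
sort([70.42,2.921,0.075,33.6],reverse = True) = [70.42,33.6,2.921,0.075]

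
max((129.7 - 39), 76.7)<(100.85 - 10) True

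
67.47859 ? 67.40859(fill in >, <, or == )>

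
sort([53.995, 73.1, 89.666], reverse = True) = [89.666, 73.1, 53.995]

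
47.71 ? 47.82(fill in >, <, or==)<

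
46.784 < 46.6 False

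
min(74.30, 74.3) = 74.30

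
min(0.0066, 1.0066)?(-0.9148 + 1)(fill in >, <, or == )<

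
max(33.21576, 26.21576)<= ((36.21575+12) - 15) False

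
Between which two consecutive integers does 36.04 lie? 36 and 37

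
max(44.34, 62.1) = 62.1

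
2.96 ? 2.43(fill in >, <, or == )>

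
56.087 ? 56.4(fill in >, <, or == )<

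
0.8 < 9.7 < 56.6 True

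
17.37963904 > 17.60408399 False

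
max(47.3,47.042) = 47.3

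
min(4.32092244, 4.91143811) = 4.32092244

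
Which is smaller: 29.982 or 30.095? 29.982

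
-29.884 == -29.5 False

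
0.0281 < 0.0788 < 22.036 True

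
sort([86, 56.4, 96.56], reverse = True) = [96.56, 86, 56.4]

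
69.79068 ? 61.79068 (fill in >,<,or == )>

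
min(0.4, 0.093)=0.093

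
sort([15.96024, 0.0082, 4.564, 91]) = [0.0082, 4.564, 15.96024, 91]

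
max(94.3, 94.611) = 94.611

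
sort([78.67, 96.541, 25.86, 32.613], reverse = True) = [96.541, 78.67, 32.613, 25.86]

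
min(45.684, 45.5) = 45.5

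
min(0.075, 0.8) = 0.075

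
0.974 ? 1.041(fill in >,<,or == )<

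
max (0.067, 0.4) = 0.4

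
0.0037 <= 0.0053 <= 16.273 True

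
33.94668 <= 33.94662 False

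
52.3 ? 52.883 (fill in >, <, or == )<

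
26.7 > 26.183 True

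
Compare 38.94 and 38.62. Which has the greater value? 38.94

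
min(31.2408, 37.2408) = 31.2408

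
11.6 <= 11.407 False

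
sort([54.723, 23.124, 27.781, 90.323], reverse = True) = [90.323, 54.723, 27.781, 23.124]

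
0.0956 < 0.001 False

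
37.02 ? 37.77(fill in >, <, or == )<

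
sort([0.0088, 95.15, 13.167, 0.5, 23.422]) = [0.0088, 0.5, 13.167, 23.422, 95.15]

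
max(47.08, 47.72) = 47.72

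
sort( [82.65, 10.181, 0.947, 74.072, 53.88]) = [0.947, 10.181, 53.88, 74.072, 82.65]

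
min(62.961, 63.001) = 62.961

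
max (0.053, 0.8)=0.8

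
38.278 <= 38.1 False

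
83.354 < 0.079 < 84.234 False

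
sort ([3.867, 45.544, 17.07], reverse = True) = [45.544, 17.07, 3.867]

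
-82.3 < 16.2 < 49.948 True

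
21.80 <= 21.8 True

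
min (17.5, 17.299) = 17.299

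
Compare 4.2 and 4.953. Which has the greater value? 4.953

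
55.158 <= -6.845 False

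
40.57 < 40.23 False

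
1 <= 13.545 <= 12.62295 False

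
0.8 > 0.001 True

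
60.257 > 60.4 False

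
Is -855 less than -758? Yes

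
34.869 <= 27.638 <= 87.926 False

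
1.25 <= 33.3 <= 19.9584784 False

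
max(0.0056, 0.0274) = 0.0274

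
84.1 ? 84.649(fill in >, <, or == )<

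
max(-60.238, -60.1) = -60.1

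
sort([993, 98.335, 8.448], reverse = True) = [993, 98.335, 8.448]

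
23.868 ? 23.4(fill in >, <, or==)>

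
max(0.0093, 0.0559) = 0.0559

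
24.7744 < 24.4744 False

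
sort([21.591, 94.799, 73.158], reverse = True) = [94.799, 73.158, 21.591]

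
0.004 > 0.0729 False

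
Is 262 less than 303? Yes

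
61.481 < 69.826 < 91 True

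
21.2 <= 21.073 False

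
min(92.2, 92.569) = 92.2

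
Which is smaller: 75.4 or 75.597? 75.4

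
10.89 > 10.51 True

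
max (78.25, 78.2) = 78.25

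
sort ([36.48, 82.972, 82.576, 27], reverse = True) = [82.972, 82.576, 36.48, 27]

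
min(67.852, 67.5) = 67.5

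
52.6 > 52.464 True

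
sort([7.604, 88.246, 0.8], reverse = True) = [88.246, 7.604, 0.8]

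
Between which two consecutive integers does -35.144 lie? -36 and -35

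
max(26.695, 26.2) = 26.695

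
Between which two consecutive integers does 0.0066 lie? 0 and 1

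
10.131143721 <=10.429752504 True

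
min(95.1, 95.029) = 95.029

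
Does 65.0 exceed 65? No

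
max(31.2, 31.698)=31.698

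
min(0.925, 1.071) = 0.925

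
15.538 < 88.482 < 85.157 False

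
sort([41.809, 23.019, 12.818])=[12.818, 23.019, 41.809]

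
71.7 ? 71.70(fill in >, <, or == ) ==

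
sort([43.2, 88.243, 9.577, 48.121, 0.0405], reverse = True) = [88.243, 48.121, 43.2, 9.577, 0.0405]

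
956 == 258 False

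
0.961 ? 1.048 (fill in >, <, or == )<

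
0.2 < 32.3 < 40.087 True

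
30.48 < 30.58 True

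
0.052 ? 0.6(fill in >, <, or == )<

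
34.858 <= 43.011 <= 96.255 True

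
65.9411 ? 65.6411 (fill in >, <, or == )>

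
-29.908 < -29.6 True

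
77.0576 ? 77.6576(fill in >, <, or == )<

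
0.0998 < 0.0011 False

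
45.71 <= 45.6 False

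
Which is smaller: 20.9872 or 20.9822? 20.9822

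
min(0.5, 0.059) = 0.059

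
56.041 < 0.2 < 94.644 False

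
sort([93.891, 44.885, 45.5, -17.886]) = [-17.886, 44.885, 45.5, 93.891]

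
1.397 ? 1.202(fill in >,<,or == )>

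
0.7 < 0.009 False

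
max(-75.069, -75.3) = -75.069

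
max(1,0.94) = 1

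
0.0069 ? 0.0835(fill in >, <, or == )<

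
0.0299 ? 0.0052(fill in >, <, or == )>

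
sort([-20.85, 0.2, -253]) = [-253, -20.85, 0.2]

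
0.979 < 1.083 True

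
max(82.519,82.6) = 82.6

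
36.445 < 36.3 False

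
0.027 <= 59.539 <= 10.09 False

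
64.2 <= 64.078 False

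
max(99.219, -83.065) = 99.219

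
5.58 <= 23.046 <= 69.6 True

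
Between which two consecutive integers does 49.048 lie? 49 and 50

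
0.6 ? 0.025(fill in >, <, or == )>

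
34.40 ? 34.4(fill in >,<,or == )==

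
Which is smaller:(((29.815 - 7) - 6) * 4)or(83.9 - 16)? (((29.815 - 7) - 6) * 4)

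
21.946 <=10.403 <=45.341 False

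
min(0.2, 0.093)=0.093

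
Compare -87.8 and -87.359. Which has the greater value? -87.359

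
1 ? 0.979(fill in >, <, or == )>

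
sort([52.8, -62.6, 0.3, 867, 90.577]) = [-62.6, 0.3, 52.8, 90.577, 867]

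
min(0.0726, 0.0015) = 0.0015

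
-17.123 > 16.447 False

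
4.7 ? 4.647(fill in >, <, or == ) >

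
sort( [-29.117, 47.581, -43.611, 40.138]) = [-43.611, -29.117, 40.138, 47.581]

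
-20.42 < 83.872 True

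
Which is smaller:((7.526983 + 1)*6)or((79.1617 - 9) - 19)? ((79.1617 - 9) - 19)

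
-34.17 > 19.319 False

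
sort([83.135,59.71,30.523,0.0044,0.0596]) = [0.0044,0.0596,30.523,59.71,83.135]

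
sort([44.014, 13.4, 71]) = [13.4, 44.014, 71]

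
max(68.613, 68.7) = 68.7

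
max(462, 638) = 638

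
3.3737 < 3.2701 False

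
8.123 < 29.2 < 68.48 True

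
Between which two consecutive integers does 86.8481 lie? 86 and 87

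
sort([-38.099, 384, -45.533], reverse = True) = [384, -38.099, -45.533]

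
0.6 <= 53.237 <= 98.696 True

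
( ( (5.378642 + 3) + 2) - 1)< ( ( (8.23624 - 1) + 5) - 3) False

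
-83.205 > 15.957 False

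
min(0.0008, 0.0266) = 0.0008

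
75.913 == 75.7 False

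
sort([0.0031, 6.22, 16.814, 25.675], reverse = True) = [25.675, 16.814, 6.22, 0.0031]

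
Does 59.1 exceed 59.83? No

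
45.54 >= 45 True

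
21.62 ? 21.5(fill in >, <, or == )>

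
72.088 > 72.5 False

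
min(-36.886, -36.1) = -36.886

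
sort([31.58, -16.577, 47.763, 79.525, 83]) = [-16.577, 31.58, 47.763, 79.525, 83]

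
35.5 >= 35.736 False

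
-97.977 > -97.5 False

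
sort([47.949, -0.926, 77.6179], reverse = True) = [77.6179, 47.949, -0.926]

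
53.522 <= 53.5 False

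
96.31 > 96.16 True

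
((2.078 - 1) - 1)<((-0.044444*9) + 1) True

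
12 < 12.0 False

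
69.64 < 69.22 False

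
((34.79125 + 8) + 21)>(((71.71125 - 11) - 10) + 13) True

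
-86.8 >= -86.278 False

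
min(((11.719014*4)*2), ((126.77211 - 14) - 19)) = 93.752112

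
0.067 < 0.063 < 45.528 False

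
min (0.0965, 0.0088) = 0.0088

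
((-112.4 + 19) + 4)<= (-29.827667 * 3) False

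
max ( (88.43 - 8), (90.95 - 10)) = 80.95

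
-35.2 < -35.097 True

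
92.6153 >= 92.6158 False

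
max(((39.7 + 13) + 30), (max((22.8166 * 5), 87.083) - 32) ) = 82.7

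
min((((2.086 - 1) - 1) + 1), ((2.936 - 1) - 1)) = 0.936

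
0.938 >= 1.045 False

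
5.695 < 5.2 False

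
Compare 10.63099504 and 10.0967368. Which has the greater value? 10.63099504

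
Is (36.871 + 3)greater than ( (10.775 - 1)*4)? Yes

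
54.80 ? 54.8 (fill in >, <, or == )==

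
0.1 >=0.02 True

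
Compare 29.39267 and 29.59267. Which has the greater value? 29.59267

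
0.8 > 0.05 True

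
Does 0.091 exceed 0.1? No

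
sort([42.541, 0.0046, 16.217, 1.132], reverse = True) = [42.541, 16.217, 1.132, 0.0046]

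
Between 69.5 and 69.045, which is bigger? 69.5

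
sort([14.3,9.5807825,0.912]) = [0.912,9.5807825,14.3]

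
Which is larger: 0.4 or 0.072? 0.4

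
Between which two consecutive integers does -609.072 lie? -610 and -609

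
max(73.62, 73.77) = 73.77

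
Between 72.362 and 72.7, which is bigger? 72.7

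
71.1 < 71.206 True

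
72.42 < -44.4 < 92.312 False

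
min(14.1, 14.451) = 14.1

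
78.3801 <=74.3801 False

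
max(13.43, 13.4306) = 13.4306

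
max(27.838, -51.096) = 27.838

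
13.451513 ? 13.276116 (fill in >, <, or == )>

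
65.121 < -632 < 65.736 False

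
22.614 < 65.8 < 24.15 False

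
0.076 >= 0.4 False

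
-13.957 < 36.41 True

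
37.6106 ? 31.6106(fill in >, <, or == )>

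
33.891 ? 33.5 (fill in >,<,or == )>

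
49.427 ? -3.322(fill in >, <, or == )>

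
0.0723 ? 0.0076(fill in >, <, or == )>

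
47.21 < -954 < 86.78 False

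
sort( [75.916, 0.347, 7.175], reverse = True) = [75.916, 7.175, 0.347]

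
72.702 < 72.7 False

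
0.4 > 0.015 True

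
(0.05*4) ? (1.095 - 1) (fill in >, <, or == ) >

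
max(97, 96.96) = 97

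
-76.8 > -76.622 False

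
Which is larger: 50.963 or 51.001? 51.001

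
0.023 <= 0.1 True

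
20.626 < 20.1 False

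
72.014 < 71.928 False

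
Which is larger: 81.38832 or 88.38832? 88.38832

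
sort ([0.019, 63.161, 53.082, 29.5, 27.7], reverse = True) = [63.161, 53.082, 29.5, 27.7, 0.019]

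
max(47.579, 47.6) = 47.6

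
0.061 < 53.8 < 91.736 True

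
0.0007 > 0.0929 False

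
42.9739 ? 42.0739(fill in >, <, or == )>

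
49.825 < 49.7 False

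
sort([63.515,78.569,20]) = [20,63.515,78.569]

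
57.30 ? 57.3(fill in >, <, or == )==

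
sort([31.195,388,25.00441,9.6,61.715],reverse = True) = [388,61.715,31.195,25.00441,9.6]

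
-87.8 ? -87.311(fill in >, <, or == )<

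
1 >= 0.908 True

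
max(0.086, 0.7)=0.7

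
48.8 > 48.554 True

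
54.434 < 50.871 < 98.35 False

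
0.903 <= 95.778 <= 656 True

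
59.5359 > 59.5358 True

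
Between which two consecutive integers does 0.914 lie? 0 and 1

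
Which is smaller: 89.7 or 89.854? 89.7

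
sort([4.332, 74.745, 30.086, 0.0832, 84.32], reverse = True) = [84.32, 74.745, 30.086, 4.332, 0.0832]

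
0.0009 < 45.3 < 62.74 True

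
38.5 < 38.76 True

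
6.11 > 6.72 False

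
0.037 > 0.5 False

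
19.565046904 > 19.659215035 False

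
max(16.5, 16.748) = 16.748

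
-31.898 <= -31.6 True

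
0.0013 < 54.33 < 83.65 True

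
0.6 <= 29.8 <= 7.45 False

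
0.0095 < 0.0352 True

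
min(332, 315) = 315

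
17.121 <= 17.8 True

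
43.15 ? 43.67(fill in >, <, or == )<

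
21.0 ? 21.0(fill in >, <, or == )==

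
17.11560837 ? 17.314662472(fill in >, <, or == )<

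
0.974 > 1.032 False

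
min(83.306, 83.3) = 83.3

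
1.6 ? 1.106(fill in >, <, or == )>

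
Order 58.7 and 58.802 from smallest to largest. 58.7, 58.802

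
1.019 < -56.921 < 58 False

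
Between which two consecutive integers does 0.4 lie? 0 and 1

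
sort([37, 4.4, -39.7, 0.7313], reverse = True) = [37, 4.4, 0.7313, -39.7]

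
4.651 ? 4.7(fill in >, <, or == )<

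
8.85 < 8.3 False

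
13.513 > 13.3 True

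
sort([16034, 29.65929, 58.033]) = [29.65929, 58.033, 16034]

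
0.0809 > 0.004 True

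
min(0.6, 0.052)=0.052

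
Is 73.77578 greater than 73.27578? Yes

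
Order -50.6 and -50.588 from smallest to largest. -50.6, -50.588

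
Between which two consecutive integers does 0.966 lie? 0 and 1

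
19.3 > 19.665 False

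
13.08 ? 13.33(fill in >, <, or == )<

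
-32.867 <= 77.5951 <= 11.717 False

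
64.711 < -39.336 False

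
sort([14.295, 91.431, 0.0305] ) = [0.0305, 14.295, 91.431]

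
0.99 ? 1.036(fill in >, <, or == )<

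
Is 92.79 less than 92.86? Yes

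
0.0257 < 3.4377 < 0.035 False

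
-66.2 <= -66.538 False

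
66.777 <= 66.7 False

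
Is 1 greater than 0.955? Yes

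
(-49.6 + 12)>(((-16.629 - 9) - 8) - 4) True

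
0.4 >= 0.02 True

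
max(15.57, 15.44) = 15.57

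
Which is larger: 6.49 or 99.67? 99.67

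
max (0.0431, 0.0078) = 0.0431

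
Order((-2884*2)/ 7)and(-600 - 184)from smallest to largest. ((-2884*2)/ 7), (-600 - 184)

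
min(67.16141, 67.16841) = 67.16141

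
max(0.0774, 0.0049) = 0.0774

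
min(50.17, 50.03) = 50.03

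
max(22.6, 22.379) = 22.6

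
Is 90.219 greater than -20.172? Yes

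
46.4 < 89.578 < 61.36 False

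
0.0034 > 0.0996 False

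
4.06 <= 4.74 True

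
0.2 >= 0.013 True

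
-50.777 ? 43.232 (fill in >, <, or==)<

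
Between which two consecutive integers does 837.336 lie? 837 and 838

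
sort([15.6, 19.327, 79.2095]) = [15.6, 19.327, 79.2095]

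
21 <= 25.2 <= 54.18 True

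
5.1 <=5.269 True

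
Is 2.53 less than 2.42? No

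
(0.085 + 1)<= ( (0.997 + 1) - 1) False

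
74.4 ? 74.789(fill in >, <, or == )<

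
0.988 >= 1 False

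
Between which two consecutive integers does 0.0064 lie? 0 and 1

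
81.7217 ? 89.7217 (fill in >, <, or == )<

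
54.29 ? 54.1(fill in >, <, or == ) >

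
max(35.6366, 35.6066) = 35.6366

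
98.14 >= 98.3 False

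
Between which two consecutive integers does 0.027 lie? 0 and 1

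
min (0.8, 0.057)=0.057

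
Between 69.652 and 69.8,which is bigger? 69.8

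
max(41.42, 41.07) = 41.42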